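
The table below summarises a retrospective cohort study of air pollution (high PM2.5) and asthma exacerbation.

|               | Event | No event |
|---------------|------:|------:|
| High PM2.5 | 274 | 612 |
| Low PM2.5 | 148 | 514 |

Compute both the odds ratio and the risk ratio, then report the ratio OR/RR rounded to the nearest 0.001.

1.124

Cells: a = 274, b = 612, c = 148, d = 514.
OR = (274·514)/(612·148) = 140836/90576 = 1.55489
Risk in exposed = 274/886 = 0.30926; risk in unexposed = 148/662 = 0.22356; RR = 1.38329
OR/RR = 1.55489 / 1.38329 = 1.12405
The outcome is not rare, so the OR lies further from 1 than the RR.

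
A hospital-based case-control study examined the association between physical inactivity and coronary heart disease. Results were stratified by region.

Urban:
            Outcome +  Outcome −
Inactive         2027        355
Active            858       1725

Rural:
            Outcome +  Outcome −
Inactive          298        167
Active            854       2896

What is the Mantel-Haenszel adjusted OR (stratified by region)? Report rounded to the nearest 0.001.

9.550

OR_MH = Σ(aᵢdᵢ/nᵢ) / Σ(bᵢcᵢ/nᵢ), where nᵢ is the stratum total.
Stratum 1 (Urban): n = 4965; a·d/n = 2027·1725/4965 = 704.2447; b·c/n = 355·858/4965 = 61.3474
Stratum 2 (Rural): n = 4215; a·d/n = 298·2896/4215 = 204.7469; b·c/n = 167·854/4215 = 33.8358
OR_MH = (704.2447 + 204.7469) / (61.3474 + 33.8358) = 908.9916 / 95.1833 = 9.54991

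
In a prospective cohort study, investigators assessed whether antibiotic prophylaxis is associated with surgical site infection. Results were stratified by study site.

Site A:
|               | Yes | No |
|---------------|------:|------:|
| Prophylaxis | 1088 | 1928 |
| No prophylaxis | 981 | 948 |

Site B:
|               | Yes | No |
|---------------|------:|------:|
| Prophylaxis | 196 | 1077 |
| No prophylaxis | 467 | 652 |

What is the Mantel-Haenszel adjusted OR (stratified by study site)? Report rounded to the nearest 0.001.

OR_MH = Σ(aᵢdᵢ/nᵢ) / Σ(bᵢcᵢ/nᵢ), where nᵢ is the stratum total.
Stratum 1 (Site A): n = 4945; a·d/n = 1088·948/4945 = 208.5792; b·c/n = 1928·981/4945 = 382.4809
Stratum 2 (Site B): n = 2392; a·d/n = 196·652/2392 = 53.4247; b·c/n = 1077·467/2392 = 210.2671
OR_MH = (208.5792 + 53.4247) / (382.4809 + 210.2671) = 262.0039 / 592.7480 = 0.44202

0.442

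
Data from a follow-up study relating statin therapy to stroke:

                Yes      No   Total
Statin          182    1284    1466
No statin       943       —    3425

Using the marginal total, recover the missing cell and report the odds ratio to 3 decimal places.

0.373

The missing cell is in the unexposed row: 3425 − 943 = 2482.
So a = 182, b = 1284, c = 943, d = 2482.
OR = (a·d)/(b·c) = (182 × 2482) / (1284 × 943) = 451724 / 1210812 = 0.37308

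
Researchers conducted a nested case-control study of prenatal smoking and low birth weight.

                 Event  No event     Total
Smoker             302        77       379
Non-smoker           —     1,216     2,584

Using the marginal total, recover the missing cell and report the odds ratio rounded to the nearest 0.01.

3.49

The missing cell is in the unexposed row: 2584 − 1216 = 1368.
So a = 302, b = 77, c = 1368, d = 1216.
OR = (a·d)/(b·c) = (302 × 1216) / (77 × 1368) = 367232 / 105336 = 3.48629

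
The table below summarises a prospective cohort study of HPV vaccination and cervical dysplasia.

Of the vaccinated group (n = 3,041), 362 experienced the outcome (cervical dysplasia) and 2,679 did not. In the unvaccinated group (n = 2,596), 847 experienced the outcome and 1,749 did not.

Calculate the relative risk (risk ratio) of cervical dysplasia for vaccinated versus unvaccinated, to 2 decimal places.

0.36

From the description: a = 362, b = 2679, c = 847, d = 1749.
Risk in exposed = 362/3041 = 0.11904; risk in unexposed = 847/2596 = 0.32627.
RR = 0.11904 / 0.32627 = 0.36485
The risk is 64% lower among the exposed than among the unexposed.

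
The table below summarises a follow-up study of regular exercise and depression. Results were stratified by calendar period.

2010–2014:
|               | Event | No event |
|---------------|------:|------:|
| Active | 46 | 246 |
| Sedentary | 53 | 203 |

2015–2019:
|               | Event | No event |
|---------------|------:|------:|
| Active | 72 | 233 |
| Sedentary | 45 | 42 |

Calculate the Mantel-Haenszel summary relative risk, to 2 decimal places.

0.59

RR_MH = Σ(aᵢ·n₀ᵢ/nᵢ) / Σ(cᵢ·n₁ᵢ/nᵢ), with n₁ᵢ = aᵢ+bᵢ (exposed), n₀ᵢ = cᵢ+dᵢ (unexposed), nᵢ = n₁ᵢ+n₀ᵢ.
Stratum 1 (2010–2014): n₁ = 292, n₀ = 256, n = 548; a·n₀/n = 46·256/548 = 21.4891; c·n₁/n = 53·292/548 = 28.2409
Stratum 2 (2015–2019): n₁ = 305, n₀ = 87, n = 392; a·n₀/n = 72·87/392 = 15.9796; c·n₁/n = 45·305/392 = 35.0128
RR_MH = (21.4891 + 15.9796) / (28.2409 + 35.0128) = 37.4686 / 63.2536 = 0.59236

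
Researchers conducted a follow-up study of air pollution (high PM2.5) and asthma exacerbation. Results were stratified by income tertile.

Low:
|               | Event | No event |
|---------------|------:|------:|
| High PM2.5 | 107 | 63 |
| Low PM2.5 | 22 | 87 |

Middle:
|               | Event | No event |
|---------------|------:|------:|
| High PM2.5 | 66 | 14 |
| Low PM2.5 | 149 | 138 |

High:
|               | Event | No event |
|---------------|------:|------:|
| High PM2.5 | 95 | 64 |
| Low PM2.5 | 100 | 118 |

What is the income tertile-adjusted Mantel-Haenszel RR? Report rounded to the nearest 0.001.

RR_MH = Σ(aᵢ·n₀ᵢ/nᵢ) / Σ(cᵢ·n₁ᵢ/nᵢ), with n₁ᵢ = aᵢ+bᵢ (exposed), n₀ᵢ = cᵢ+dᵢ (unexposed), nᵢ = n₁ᵢ+n₀ᵢ.
Stratum 1 (Low): n₁ = 170, n₀ = 109, n = 279; a·n₀/n = 107·109/279 = 41.8029; c·n₁/n = 22·170/279 = 13.4050
Stratum 2 (Middle): n₁ = 80, n₀ = 287, n = 367; a·n₀/n = 66·287/367 = 51.6131; c·n₁/n = 149·80/367 = 32.4796
Stratum 3 (High): n₁ = 159, n₀ = 218, n = 377; a·n₀/n = 95·218/377 = 54.9337; c·n₁/n = 100·159/377 = 42.1751
RR_MH = (41.8029 + 51.6131 + 54.9337) / (13.4050 + 32.4796 + 42.1751) = 148.3496 / 88.0596 = 1.68465

1.685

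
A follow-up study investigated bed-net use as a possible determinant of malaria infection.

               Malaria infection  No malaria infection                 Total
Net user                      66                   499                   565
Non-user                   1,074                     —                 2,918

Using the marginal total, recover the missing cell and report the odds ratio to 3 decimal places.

0.227

The missing cell is in the unexposed row: 2918 − 1074 = 1844.
So a = 66, b = 499, c = 1074, d = 1844.
OR = (a·d)/(b·c) = (66 × 1844) / (499 × 1074) = 121704 / 535926 = 0.22709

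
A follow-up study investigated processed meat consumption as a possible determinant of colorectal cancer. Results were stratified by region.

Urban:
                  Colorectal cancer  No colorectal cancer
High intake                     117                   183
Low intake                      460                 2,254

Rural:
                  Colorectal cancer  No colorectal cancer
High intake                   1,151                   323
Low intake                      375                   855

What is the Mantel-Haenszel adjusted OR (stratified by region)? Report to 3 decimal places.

OR_MH = Σ(aᵢdᵢ/nᵢ) / Σ(bᵢcᵢ/nᵢ), where nᵢ is the stratum total.
Stratum 1 (Urban): n = 3014; a·d/n = 117·2254/3014 = 87.4977; b·c/n = 183·460/3014 = 27.9297
Stratum 2 (Rural): n = 2704; a·d/n = 1151·855/2704 = 363.9442; b·c/n = 323·375/2704 = 44.7947
OR_MH = (87.4977 + 363.9442) / (27.9297 + 44.7947) = 451.4418 / 72.7244 = 6.20757

6.208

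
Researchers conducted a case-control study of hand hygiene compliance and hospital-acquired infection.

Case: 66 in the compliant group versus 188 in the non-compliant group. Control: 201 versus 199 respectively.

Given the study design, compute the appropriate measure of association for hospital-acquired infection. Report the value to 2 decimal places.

From the description: a = 66, b = 201, c = 188, d = 199.
This is a case-control study: participants were sampled on outcome status, so risks in the source population cannot be estimated directly — relative risk is not valid here. The odds ratio is the appropriate measure.
OR = (a·d)/(b·c) = (66 × 199) / (201 × 188) = 13134 / 37788 = 0.34757

0.35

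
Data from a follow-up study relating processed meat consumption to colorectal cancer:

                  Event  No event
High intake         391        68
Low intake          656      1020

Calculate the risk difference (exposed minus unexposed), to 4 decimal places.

Cells: a = 391, b = 68, c = 656, d = 1020.
Risk in exposed = 391/459 = 0.851852; risk in unexposed = 656/1676 = 0.391408.
Risk difference = 0.851852 − 0.391408 = 0.460444

0.4604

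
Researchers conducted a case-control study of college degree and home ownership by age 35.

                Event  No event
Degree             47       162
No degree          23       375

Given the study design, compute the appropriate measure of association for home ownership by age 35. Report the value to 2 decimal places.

Cells: a = 47, b = 162, c = 23, d = 375.
This is a case-control study: participants were sampled on outcome status, so risks in the source population cannot be estimated directly — relative risk is not valid here. The odds ratio is the appropriate measure.
OR = (a·d)/(b·c) = (47 × 375) / (162 × 23) = 17625 / 3726 = 4.73027

4.73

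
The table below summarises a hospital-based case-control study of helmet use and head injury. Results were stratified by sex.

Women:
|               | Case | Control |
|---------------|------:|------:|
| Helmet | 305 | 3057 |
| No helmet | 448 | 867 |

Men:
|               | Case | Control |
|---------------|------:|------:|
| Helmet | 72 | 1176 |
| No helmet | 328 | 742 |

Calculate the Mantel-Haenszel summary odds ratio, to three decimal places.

0.173

OR_MH = Σ(aᵢdᵢ/nᵢ) / Σ(bᵢcᵢ/nᵢ), where nᵢ is the stratum total.
Stratum 1 (Women): n = 4677; a·d/n = 305·867/4677 = 56.5394; b·c/n = 3057·448/4677 = 292.8236
Stratum 2 (Men): n = 2318; a·d/n = 72·742/2318 = 23.0475; b·c/n = 1176·328/2318 = 166.4055
OR_MH = (56.5394 + 23.0475) / (292.8236 + 166.4055) = 79.5869 / 459.2291 = 0.17331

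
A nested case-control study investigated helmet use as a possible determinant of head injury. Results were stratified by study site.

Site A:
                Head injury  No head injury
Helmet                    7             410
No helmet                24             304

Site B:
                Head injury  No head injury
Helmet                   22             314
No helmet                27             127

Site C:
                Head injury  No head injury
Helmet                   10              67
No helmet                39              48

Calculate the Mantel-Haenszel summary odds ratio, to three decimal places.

0.247

OR_MH = Σ(aᵢdᵢ/nᵢ) / Σ(bᵢcᵢ/nᵢ), where nᵢ is the stratum total.
Stratum 1 (Site A): n = 745; a·d/n = 7·304/745 = 2.8564; b·c/n = 410·24/745 = 13.2081
Stratum 2 (Site B): n = 490; a·d/n = 22·127/490 = 5.7020; b·c/n = 314·27/490 = 17.3020
Stratum 3 (Site C): n = 164; a·d/n = 10·48/164 = 2.9268; b·c/n = 67·39/164 = 15.9329
OR_MH = (2.8564 + 5.7020 + 2.9268) / (13.2081 + 17.3020 + 15.9329) = 11.4852 / 46.4430 = 0.24730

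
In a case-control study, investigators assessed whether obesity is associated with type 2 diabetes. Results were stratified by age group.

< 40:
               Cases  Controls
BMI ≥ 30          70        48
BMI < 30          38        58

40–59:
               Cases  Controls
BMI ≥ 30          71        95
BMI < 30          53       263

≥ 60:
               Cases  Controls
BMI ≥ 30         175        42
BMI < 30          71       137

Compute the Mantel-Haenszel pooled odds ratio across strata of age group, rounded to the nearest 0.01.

OR_MH = Σ(aᵢdᵢ/nᵢ) / Σ(bᵢcᵢ/nᵢ), where nᵢ is the stratum total.
Stratum 1 (< 40): n = 214; a·d/n = 70·58/214 = 18.9720; b·c/n = 48·38/214 = 8.5234
Stratum 2 (40–59): n = 482; a·d/n = 71·263/482 = 38.7407; b·c/n = 95·53/482 = 10.4461
Stratum 3 (≥ 60): n = 425; a·d/n = 175·137/425 = 56.4118; b·c/n = 42·71/425 = 7.0165
OR_MH = (18.9720 + 38.7407 + 56.4118) / (8.5234 + 10.4461 + 7.0165) = 114.1244 / 25.9859 = 4.39178

4.39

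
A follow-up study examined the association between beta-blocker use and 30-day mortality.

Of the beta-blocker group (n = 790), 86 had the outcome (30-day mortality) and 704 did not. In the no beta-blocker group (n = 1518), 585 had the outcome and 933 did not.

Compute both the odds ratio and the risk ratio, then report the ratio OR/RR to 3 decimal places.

From the description: a = 86, b = 704, c = 585, d = 933.
OR = (86·933)/(704·585) = 80238/411840 = 0.19483
Risk in exposed = 86/790 = 0.10886; risk in unexposed = 585/1518 = 0.38538; RR = 0.28248
OR/RR = 0.19483 / 0.28248 = 0.68971
The outcome is not rare, so the OR lies further from 1 than the RR.

0.690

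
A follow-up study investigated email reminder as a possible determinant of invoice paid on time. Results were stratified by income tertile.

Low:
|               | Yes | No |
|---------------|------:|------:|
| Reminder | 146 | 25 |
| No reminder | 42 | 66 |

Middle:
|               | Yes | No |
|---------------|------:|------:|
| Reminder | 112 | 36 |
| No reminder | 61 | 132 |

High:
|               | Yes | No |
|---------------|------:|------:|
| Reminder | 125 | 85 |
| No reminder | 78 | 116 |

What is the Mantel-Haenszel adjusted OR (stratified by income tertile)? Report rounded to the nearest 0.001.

OR_MH = Σ(aᵢdᵢ/nᵢ) / Σ(bᵢcᵢ/nᵢ), where nᵢ is the stratum total.
Stratum 1 (Low): n = 279; a·d/n = 146·66/279 = 34.5376; b·c/n = 25·42/279 = 3.7634
Stratum 2 (Middle): n = 341; a·d/n = 112·132/341 = 43.3548; b·c/n = 36·61/341 = 6.4399
Stratum 3 (High): n = 404; a·d/n = 125·116/404 = 35.8911; b·c/n = 85·78/404 = 16.4109
OR_MH = (34.5376 + 43.3548 + 35.8911) / (3.7634 + 6.4399 + 16.4109) = 113.7836 / 26.6142 = 4.27529

4.275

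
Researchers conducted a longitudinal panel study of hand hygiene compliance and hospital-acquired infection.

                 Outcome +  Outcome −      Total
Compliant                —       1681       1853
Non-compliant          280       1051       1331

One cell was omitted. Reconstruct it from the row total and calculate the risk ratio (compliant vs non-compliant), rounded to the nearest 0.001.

0.441

The missing cell is in the exposed row: 1853 − 1681 = 172.
So a = 172, b = 1681, c = 280, d = 1051.
RR = [a/(a+b)] / [c/(c+d)] = (172/1853) / (280/1331) = 0.09282/0.21037 = 0.44124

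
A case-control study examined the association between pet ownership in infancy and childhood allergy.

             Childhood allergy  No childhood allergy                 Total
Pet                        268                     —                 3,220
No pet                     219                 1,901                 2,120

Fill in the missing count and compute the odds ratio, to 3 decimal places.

The missing cell is in the exposed row: 3220 − 268 = 2952.
So a = 268, b = 2952, c = 219, d = 1901.
OR = (a·d)/(b·c) = (268 × 1901) / (2952 × 219) = 509468 / 646488 = 0.78805

0.788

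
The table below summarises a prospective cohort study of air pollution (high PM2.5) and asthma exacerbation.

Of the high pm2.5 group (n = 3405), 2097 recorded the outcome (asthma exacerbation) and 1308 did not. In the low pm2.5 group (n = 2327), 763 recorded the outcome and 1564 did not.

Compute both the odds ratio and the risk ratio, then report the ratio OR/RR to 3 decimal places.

From the description: a = 2097, b = 1308, c = 763, d = 1564.
OR = (2097·1564)/(1308·763) = 3279708/998004 = 3.28627
Risk in exposed = 2097/3405 = 0.61586; risk in unexposed = 763/2327 = 0.32789; RR = 1.87825
OR/RR = 3.28627 / 1.87825 = 1.74964
The outcome is not rare, so the OR lies further from 1 than the RR.

1.750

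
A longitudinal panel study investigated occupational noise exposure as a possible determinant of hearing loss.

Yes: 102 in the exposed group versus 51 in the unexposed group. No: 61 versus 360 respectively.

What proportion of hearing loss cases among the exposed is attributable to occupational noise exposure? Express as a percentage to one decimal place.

From the description: a = 102, b = 61, c = 51, d = 360.
Risk in exposed = 102/163 = 0.62577; risk in unexposed = 51/411 = 0.12409.
RR = 0.62577/0.12409 = 5.04294
AR% = (RR − 1)/RR × 100 = (5.04294 − 1)/5.04294 × 100 = 80.1703%

80.2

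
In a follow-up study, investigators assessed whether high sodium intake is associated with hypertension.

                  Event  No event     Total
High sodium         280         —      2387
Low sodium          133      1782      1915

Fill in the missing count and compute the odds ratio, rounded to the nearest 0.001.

1.781

The missing cell is in the exposed row: 2387 − 280 = 2107.
So a = 280, b = 2107, c = 133, d = 1782.
OR = (a·d)/(b·c) = (280 × 1782) / (2107 × 133) = 498960 / 280231 = 1.78053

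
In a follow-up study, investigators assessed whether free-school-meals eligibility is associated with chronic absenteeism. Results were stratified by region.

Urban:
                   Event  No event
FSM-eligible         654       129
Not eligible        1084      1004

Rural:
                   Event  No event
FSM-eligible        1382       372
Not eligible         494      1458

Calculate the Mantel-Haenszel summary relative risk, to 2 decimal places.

RR_MH = Σ(aᵢ·n₀ᵢ/nᵢ) / Σ(cᵢ·n₁ᵢ/nᵢ), with n₁ᵢ = aᵢ+bᵢ (exposed), n₀ᵢ = cᵢ+dᵢ (unexposed), nᵢ = n₁ᵢ+n₀ᵢ.
Stratum 1 (Urban): n₁ = 783, n₀ = 2088, n = 2871; a·n₀/n = 654·2088/2871 = 475.6364; c·n₁/n = 1084·783/2871 = 295.6364
Stratum 2 (Rural): n₁ = 1754, n₀ = 1952, n = 3706; a·n₀/n = 1382·1952/3706 = 727.9180; c·n₁/n = 494·1754/3706 = 233.8036
RR_MH = (475.6364 + 727.9180) / (295.6364 + 233.8036) = 1203.5543 / 529.4399 = 2.27326

2.27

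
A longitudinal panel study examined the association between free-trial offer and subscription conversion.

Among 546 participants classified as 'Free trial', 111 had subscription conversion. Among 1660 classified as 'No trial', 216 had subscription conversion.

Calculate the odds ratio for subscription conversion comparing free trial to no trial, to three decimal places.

1.706

From the description: a = 111, b = 435, c = 216, d = 1444.
OR = (a·d)/(b·c) = (111 × 1444) / (435 × 216) = 160284 / 93960 = 1.70587
The odds of subscription conversion are about 1.71 times as high in the free trial group.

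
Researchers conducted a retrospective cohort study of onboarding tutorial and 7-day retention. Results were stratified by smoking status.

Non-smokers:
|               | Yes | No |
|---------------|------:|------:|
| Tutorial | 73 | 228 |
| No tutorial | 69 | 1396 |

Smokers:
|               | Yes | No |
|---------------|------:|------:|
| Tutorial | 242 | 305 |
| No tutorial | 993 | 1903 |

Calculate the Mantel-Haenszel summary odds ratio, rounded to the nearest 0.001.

OR_MH = Σ(aᵢdᵢ/nᵢ) / Σ(bᵢcᵢ/nᵢ), where nᵢ is the stratum total.
Stratum 1 (Non-smokers): n = 1766; a·d/n = 73·1396/1766 = 57.7055; b·c/n = 228·69/1766 = 8.9083
Stratum 2 (Smokers): n = 3443; a·d/n = 242·1903/3443 = 133.7572; b·c/n = 305·993/3443 = 87.9654
OR_MH = (57.7055 + 133.7572) / (8.9083 + 87.9654) = 191.4627 / 96.8737 = 1.97642

1.976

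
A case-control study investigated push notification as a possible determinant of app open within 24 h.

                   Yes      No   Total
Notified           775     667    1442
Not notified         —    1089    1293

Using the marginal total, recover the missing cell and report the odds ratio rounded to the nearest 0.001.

The missing cell is in the unexposed row: 1293 − 1089 = 204.
So a = 775, b = 667, c = 204, d = 1089.
OR = (a·d)/(b·c) = (775 × 1089) / (667 × 204) = 843975 / 136068 = 6.20260

6.203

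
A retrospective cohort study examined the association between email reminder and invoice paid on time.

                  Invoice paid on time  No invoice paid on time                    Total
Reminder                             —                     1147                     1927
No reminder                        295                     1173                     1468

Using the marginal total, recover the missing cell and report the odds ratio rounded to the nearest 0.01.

The missing cell is in the exposed row: 1927 − 1147 = 780.
So a = 780, b = 1147, c = 295, d = 1173.
OR = (a·d)/(b·c) = (780 × 1173) / (1147 × 295) = 914940 / 338365 = 2.70400

2.70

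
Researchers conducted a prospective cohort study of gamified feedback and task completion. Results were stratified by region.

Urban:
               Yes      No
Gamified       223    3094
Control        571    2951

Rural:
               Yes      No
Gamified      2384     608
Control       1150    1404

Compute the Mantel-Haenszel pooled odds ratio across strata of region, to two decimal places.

OR_MH = Σ(aᵢdᵢ/nᵢ) / Σ(bᵢcᵢ/nᵢ), where nᵢ is the stratum total.
Stratum 1 (Urban): n = 6839; a·d/n = 223·2951/6839 = 96.2236; b·c/n = 3094·571/6839 = 258.3234
Stratum 2 (Rural): n = 5546; a·d/n = 2384·1404/5546 = 603.5225; b·c/n = 608·1150/5546 = 126.0728
OR_MH = (96.2236 + 603.5225) / (258.3234 + 126.0728) = 699.7461 / 384.3963 = 1.82038

1.82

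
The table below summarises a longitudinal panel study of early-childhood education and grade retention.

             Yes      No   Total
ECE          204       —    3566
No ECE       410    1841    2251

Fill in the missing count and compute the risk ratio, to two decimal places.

The missing cell is in the exposed row: 3566 − 204 = 3362.
So a = 204, b = 3362, c = 410, d = 1841.
RR = [a/(a+b)] / [c/(c+d)] = (204/3566) / (410/2251) = 0.05721/0.18214 = 0.31408

0.31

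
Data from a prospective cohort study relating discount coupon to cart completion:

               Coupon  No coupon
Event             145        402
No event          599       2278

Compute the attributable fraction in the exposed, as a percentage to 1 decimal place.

23.0

Reading the table with exposure as columns: a = 145 (Coupon, case), b = 599 (Coupon, non-case), c = 402 (No coupon, case), d = 2278.
Risk in exposed = 145/744 = 0.19489; risk in unexposed = 402/2680 = 0.15000.
RR = 0.19489/0.15000 = 1.29928
AR% = (RR − 1)/RR × 100 = (1.29928 − 1)/1.29928 × 100 = 23.0345%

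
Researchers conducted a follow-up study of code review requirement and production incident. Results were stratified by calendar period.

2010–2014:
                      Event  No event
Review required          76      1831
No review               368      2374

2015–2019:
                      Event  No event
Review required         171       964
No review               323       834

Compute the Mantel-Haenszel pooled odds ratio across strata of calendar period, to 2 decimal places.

0.36

OR_MH = Σ(aᵢdᵢ/nᵢ) / Σ(bᵢcᵢ/nᵢ), where nᵢ is the stratum total.
Stratum 1 (2010–2014): n = 4649; a·d/n = 76·2374/4649 = 38.8092; b·c/n = 1831·368/4649 = 144.9361
Stratum 2 (2015–2019): n = 2292; a·d/n = 171·834/2292 = 62.2225; b·c/n = 964·323/2292 = 135.8517
OR_MH = (38.8092 + 62.2225) / (144.9361 + 135.8517) = 101.0317 / 280.7878 = 0.35982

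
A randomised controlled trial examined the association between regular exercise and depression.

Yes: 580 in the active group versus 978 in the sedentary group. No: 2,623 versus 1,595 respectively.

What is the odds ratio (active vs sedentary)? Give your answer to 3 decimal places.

From the description: a = 580, b = 2623, c = 978, d = 1595.
OR = (a·d)/(b·c) = (580 × 1595) / (2623 × 978) = 925100 / 2565294 = 0.36062
Exposure is associated with lower odds of depression (OR = 0.36 < 1).

0.361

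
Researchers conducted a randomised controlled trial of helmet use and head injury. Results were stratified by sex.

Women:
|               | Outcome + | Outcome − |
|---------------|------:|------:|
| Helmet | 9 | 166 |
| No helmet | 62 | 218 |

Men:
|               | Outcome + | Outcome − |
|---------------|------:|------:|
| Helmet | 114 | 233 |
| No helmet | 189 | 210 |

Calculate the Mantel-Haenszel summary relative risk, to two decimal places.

RR_MH = Σ(aᵢ·n₀ᵢ/nᵢ) / Σ(cᵢ·n₁ᵢ/nᵢ), with n₁ᵢ = aᵢ+bᵢ (exposed), n₀ᵢ = cᵢ+dᵢ (unexposed), nᵢ = n₁ᵢ+n₀ᵢ.
Stratum 1 (Women): n₁ = 175, n₀ = 280, n = 455; a·n₀/n = 9·280/455 = 5.5385; c·n₁/n = 62·175/455 = 23.8462
Stratum 2 (Men): n₁ = 347, n₀ = 399, n = 746; a·n₀/n = 114·399/746 = 60.9732; c·n₁/n = 189·347/746 = 87.9129
RR_MH = (5.5385 + 60.9732) / (23.8462 + 87.9129) = 66.5117 / 111.7590 = 0.59513

0.60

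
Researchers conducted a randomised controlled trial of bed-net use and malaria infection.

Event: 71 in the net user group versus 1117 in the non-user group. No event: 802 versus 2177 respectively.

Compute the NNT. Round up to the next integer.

4

Risk in treated group = 71/873 = 0.08133; risk in control = 1117/3294 = 0.33910.
Absolute risk reduction = 0.33910 − 0.08133 = 0.25777
NNT = 1 / ARR = 1 / 0.25777 = 3.879 → round up → 4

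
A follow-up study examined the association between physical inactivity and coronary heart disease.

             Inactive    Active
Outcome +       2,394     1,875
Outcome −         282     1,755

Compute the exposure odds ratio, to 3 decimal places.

Reading the table with exposure as columns: a = 2394 (Inactive, case), b = 282 (Inactive, non-case), c = 1875 (Active, case), d = 1755.
OR = (a·d)/(b·c) = (2394 × 1755) / (282 × 1875) = 4201470 / 528750 = 7.94604
The odds of coronary heart disease are about 7.95 times as high in the inactive group.

7.946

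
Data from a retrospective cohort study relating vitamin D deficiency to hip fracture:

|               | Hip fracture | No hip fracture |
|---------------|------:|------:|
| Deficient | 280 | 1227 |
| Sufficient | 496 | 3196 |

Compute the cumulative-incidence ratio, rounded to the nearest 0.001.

Cells: a = 280, b = 1227, c = 496, d = 3196.
Risk in exposed = 280/1507 = 0.18580; risk in unexposed = 496/3692 = 0.13434.
RR = 0.18580 / 0.13434 = 1.38301
The risk among the exposed is 1.38 times that among the unexposed.

1.383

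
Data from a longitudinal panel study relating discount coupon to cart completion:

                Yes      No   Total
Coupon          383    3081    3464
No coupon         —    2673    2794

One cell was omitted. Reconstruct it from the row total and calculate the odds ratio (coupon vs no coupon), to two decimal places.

2.75

The missing cell is in the unexposed row: 2794 − 2673 = 121.
So a = 383, b = 3081, c = 121, d = 2673.
OR = (a·d)/(b·c) = (383 × 2673) / (3081 × 121) = 1023759 / 372801 = 2.74613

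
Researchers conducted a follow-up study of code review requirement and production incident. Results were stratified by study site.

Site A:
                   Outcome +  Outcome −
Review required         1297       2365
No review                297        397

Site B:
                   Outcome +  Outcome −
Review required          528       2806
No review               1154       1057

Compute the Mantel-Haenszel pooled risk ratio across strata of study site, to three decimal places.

RR_MH = Σ(aᵢ·n₀ᵢ/nᵢ) / Σ(cᵢ·n₁ᵢ/nᵢ), with n₁ᵢ = aᵢ+bᵢ (exposed), n₀ᵢ = cᵢ+dᵢ (unexposed), nᵢ = n₁ᵢ+n₀ᵢ.
Stratum 1 (Site A): n₁ = 3662, n₀ = 694, n = 4356; a·n₀/n = 1297·694/4356 = 206.6387; c·n₁/n = 297·3662/4356 = 249.6818
Stratum 2 (Site B): n₁ = 3334, n₀ = 2211, n = 5545; a·n₀/n = 528·2211/5545 = 210.5335; c·n₁/n = 1154·3334/5545 = 693.8568
RR_MH = (206.6387 + 210.5335) / (249.6818 + 693.8568) = 417.1721 / 943.5386 = 0.44214

0.442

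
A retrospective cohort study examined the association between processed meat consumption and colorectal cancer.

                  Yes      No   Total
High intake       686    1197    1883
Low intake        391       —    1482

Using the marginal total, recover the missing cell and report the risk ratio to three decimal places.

The missing cell is in the unexposed row: 1482 − 391 = 1091.
So a = 686, b = 1197, c = 391, d = 1091.
RR = [a/(a+b)] / [c/(c+d)] = (686/1883) / (391/1482) = 0.36431/0.26383 = 1.38085

1.381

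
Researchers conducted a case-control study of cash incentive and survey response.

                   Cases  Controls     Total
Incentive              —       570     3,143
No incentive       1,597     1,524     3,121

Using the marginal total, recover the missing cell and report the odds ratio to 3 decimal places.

4.308

The missing cell is in the exposed row: 3143 − 570 = 2573.
So a = 2573, b = 570, c = 1597, d = 1524.
OR = (a·d)/(b·c) = (2573 × 1524) / (570 × 1597) = 3921252 / 910290 = 4.30770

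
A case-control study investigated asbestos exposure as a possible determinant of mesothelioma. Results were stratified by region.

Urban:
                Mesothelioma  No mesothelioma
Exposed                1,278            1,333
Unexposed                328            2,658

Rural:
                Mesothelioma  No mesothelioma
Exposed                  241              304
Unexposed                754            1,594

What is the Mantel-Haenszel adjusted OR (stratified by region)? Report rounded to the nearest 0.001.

OR_MH = Σ(aᵢdᵢ/nᵢ) / Σ(bᵢcᵢ/nᵢ), where nᵢ is the stratum total.
Stratum 1 (Urban): n = 5597; a·d/n = 1278·2658/5597 = 606.9187; b·c/n = 1333·328/5597 = 78.1176
Stratum 2 (Rural): n = 2893; a·d/n = 241·1594/2893 = 132.7874; b·c/n = 304·754/2893 = 79.2312
OR_MH = (606.9187 + 132.7874) / (78.1176 + 79.2312) = 739.7061 / 157.3488 = 4.70106

4.701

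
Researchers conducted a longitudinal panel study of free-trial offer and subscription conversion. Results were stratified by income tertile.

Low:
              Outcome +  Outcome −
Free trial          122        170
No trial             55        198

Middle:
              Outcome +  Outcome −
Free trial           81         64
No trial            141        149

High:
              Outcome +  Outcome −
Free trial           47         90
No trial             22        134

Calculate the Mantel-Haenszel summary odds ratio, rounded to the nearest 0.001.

2.095

OR_MH = Σ(aᵢdᵢ/nᵢ) / Σ(bᵢcᵢ/nᵢ), where nᵢ is the stratum total.
Stratum 1 (Low): n = 545; a·d/n = 122·198/545 = 44.3229; b·c/n = 170·55/545 = 17.1560
Stratum 2 (Middle): n = 435; a·d/n = 81·149/435 = 27.7448; b·c/n = 64·141/435 = 20.7448
Stratum 3 (High): n = 293; a·d/n = 47·134/293 = 21.4949; b·c/n = 90·22/293 = 6.7577
OR_MH = (44.3229 + 27.7448 + 21.4949) / (17.1560 + 20.7448 + 6.7577) = 93.5626 / 44.6585 = 2.09507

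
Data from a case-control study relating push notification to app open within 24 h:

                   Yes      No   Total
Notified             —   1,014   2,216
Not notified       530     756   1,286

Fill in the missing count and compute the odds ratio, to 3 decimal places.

The missing cell is in the exposed row: 2216 − 1014 = 1202.
So a = 1202, b = 1014, c = 530, d = 756.
OR = (a·d)/(b·c) = (1202 × 756) / (1014 × 530) = 908712 / 537420 = 1.69088

1.691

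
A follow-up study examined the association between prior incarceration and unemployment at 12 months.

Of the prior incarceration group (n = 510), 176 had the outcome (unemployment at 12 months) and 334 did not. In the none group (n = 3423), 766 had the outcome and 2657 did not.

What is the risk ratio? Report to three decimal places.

From the description: a = 176, b = 334, c = 766, d = 2657.
Risk in exposed = 176/510 = 0.34510; risk in unexposed = 766/3423 = 0.22378.
RR = 0.34510 / 0.22378 = 1.54213
The risk among the exposed is 1.54 times that among the unexposed.

1.542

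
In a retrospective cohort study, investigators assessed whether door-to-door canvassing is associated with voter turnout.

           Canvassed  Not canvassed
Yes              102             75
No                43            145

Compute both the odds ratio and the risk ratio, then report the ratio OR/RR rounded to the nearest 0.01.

Reading the table with exposure as columns: a = 102 (Canvassed, case), b = 43 (Canvassed, non-case), c = 75 (Not canvassed, case), d = 145.
OR = (102·145)/(43·75) = 14790/3225 = 4.58605
Risk in exposed = 102/145 = 0.70345; risk in unexposed = 75/220 = 0.34091; RR = 2.06345
OR/RR = 4.58605 / 2.06345 = 2.22252
The outcome is not rare, so the OR lies further from 1 than the RR.

2.22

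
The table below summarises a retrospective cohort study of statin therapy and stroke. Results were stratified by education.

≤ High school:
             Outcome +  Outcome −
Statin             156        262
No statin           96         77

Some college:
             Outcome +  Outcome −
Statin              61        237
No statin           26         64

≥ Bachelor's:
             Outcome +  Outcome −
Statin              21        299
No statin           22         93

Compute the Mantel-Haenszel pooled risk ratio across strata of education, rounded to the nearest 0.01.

RR_MH = Σ(aᵢ·n₀ᵢ/nᵢ) / Σ(cᵢ·n₁ᵢ/nᵢ), with n₁ᵢ = aᵢ+bᵢ (exposed), n₀ᵢ = cᵢ+dᵢ (unexposed), nᵢ = n₁ᵢ+n₀ᵢ.
Stratum 1 (≤ High school): n₁ = 418, n₀ = 173, n = 591; a·n₀/n = 156·173/591 = 45.6650; c·n₁/n = 96·418/591 = 67.8985
Stratum 2 (Some college): n₁ = 298, n₀ = 90, n = 388; a·n₀/n = 61·90/388 = 14.1495; c·n₁/n = 26·298/388 = 19.9691
Stratum 3 (≥ Bachelor's): n₁ = 320, n₀ = 115, n = 435; a·n₀/n = 21·115/435 = 5.5517; c·n₁/n = 22·320/435 = 16.1839
RR_MH = (45.6650 + 14.1495 + 5.5517) / (67.8985 + 19.9691 + 16.1839) = 65.3662 / 104.0515 = 0.62821

0.63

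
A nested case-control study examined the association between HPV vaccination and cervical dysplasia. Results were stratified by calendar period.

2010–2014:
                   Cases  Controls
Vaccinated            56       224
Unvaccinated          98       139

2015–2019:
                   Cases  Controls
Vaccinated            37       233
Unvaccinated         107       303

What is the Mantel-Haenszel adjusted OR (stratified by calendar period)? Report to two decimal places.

OR_MH = Σ(aᵢdᵢ/nᵢ) / Σ(bᵢcᵢ/nᵢ), where nᵢ is the stratum total.
Stratum 1 (2010–2014): n = 517; a·d/n = 56·139/517 = 15.0561; b·c/n = 224·98/517 = 42.4603
Stratum 2 (2015–2019): n = 680; a·d/n = 37·303/680 = 16.4868; b·c/n = 233·107/680 = 36.6632
OR_MH = (15.0561 + 16.4868) / (42.4603 + 36.6632) = 31.5429 / 79.1236 = 0.39865

0.40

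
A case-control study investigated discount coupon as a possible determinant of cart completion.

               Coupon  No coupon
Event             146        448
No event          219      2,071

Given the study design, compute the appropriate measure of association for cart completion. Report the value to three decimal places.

Reading the table with exposure as columns: a = 146 (Coupon, case), b = 219 (Coupon, non-case), c = 448 (No coupon, case), d = 2071.
This is a case-control study: participants were sampled on outcome status, so risks in the source population cannot be estimated directly — relative risk is not valid here. The odds ratio is the appropriate measure.
OR = (a·d)/(b·c) = (146 × 2071) / (219 × 448) = 302366 / 98112 = 3.08185

3.082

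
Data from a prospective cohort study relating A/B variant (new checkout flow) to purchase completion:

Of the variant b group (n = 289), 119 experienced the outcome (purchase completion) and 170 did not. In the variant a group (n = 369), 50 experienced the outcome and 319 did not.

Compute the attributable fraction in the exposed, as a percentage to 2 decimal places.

67.09

From the description: a = 119, b = 170, c = 50, d = 319.
Risk in exposed = 119/289 = 0.41176; risk in unexposed = 50/369 = 0.13550.
RR = 0.41176/0.13550 = 3.03882
AR% = (RR − 1)/RR × 100 = (3.03882 − 1)/3.03882 × 100 = 67.0925%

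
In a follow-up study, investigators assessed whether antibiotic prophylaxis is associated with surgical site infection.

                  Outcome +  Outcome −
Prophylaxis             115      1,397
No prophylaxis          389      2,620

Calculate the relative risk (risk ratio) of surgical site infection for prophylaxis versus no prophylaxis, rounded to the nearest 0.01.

0.59

Cells: a = 115, b = 1397, c = 389, d = 2620.
Risk in exposed = 115/1512 = 0.07606; risk in unexposed = 389/3009 = 0.12928.
RR = 0.07606 / 0.12928 = 0.58833
The risk is 41% lower among the exposed than among the unexposed.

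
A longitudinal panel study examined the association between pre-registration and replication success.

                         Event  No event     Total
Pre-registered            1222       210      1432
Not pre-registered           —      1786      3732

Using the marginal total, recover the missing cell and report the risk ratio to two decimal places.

1.64

The missing cell is in the unexposed row: 3732 − 1786 = 1946.
So a = 1222, b = 210, c = 1946, d = 1786.
RR = [a/(a+b)] / [c/(c+d)] = (1222/1432) / (1946/3732) = 0.85335/0.52144 = 1.63654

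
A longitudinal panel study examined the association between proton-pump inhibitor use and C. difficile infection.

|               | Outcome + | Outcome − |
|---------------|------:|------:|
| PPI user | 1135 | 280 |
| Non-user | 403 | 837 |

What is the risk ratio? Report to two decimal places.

2.47

Cells: a = 1135, b = 280, c = 403, d = 837.
Risk in exposed = 1135/1415 = 0.80212; risk in unexposed = 403/1240 = 0.32500.
RR = 0.80212 / 0.32500 = 2.46806
The risk among the exposed is 2.47 times that among the unexposed.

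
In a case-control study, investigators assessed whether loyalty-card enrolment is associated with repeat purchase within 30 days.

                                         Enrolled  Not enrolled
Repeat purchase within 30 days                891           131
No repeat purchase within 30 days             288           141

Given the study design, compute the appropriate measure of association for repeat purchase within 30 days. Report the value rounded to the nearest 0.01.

Reading the table with exposure as columns: a = 891 (Enrolled, case), b = 288 (Enrolled, non-case), c = 131 (Not enrolled, case), d = 141.
This is a case-control study: participants were sampled on outcome status, so risks in the source population cannot be estimated directly — relative risk is not valid here. The odds ratio is the appropriate measure.
OR = (a·d)/(b·c) = (891 × 141) / (288 × 131) = 125631 / 37728 = 3.32991

3.33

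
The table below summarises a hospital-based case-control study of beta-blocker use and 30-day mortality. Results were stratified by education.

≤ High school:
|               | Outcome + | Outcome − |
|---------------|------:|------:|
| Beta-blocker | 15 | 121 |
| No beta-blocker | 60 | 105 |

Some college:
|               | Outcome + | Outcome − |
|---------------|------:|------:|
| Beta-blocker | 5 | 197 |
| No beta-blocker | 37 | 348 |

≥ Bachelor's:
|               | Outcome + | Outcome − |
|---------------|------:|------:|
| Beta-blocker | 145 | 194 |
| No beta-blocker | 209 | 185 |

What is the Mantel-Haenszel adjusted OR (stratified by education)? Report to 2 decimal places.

OR_MH = Σ(aᵢdᵢ/nᵢ) / Σ(bᵢcᵢ/nᵢ), where nᵢ is the stratum total.
Stratum 1 (≤ High school): n = 301; a·d/n = 15·105/301 = 5.2326; b·c/n = 121·60/301 = 24.1196
Stratum 2 (Some college): n = 587; a·d/n = 5·348/587 = 2.9642; b·c/n = 197·37/587 = 12.4174
Stratum 3 (≥ Bachelor's): n = 733; a·d/n = 145·185/733 = 36.5962; b·c/n = 194·209/733 = 55.3151
OR_MH = (5.2326 + 2.9642 + 36.5962) / (24.1196 + 12.4174 + 55.3151) = 44.7930 / 91.8521 = 0.48766

0.49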